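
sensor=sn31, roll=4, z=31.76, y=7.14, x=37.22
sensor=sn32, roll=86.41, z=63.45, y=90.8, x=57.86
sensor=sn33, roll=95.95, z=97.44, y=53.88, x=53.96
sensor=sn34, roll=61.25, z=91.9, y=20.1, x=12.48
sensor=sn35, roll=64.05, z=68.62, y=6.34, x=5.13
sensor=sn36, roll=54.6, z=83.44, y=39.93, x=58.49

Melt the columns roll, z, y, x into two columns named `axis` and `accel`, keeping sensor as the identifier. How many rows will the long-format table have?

6 sensor values × 4 melted columns = 24 rows.

24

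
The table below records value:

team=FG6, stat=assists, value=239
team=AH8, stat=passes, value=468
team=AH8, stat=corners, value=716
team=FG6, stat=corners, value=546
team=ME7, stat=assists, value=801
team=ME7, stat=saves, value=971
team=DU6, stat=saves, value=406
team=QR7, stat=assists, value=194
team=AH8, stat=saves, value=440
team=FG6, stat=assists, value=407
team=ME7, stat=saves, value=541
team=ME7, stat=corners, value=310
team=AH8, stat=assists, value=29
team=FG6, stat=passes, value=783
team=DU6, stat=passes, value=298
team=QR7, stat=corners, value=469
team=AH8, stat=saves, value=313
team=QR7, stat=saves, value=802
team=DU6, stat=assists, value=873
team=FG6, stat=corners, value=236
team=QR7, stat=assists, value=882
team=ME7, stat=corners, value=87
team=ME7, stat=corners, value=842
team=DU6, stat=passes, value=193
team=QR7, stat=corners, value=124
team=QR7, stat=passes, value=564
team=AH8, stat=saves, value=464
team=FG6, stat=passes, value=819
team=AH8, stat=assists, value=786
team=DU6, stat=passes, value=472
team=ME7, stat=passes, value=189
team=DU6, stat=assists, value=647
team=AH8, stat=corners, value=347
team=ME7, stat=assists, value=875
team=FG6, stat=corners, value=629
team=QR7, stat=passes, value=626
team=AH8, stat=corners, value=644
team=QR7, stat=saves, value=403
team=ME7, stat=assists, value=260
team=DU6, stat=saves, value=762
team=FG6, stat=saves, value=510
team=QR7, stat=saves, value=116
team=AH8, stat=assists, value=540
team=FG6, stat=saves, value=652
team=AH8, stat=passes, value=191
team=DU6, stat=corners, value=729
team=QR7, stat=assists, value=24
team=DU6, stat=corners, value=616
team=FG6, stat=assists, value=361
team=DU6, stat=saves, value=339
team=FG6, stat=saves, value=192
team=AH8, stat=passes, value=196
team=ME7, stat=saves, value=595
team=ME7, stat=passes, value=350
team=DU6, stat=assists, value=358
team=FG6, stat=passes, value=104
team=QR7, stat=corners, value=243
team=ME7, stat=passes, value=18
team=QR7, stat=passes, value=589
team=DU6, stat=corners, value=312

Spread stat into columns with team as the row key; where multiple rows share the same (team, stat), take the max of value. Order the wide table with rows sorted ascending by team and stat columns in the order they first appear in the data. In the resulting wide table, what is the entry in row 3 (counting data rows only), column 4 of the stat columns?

With rows sorted ascending by team, row 3 is team=FG6. stat columns in first-appearance order: assists, passes, corners, saves; column 4 is saves.
Long rows with team=FG6, stat=saves: max(510, 652, 192) = 652.

652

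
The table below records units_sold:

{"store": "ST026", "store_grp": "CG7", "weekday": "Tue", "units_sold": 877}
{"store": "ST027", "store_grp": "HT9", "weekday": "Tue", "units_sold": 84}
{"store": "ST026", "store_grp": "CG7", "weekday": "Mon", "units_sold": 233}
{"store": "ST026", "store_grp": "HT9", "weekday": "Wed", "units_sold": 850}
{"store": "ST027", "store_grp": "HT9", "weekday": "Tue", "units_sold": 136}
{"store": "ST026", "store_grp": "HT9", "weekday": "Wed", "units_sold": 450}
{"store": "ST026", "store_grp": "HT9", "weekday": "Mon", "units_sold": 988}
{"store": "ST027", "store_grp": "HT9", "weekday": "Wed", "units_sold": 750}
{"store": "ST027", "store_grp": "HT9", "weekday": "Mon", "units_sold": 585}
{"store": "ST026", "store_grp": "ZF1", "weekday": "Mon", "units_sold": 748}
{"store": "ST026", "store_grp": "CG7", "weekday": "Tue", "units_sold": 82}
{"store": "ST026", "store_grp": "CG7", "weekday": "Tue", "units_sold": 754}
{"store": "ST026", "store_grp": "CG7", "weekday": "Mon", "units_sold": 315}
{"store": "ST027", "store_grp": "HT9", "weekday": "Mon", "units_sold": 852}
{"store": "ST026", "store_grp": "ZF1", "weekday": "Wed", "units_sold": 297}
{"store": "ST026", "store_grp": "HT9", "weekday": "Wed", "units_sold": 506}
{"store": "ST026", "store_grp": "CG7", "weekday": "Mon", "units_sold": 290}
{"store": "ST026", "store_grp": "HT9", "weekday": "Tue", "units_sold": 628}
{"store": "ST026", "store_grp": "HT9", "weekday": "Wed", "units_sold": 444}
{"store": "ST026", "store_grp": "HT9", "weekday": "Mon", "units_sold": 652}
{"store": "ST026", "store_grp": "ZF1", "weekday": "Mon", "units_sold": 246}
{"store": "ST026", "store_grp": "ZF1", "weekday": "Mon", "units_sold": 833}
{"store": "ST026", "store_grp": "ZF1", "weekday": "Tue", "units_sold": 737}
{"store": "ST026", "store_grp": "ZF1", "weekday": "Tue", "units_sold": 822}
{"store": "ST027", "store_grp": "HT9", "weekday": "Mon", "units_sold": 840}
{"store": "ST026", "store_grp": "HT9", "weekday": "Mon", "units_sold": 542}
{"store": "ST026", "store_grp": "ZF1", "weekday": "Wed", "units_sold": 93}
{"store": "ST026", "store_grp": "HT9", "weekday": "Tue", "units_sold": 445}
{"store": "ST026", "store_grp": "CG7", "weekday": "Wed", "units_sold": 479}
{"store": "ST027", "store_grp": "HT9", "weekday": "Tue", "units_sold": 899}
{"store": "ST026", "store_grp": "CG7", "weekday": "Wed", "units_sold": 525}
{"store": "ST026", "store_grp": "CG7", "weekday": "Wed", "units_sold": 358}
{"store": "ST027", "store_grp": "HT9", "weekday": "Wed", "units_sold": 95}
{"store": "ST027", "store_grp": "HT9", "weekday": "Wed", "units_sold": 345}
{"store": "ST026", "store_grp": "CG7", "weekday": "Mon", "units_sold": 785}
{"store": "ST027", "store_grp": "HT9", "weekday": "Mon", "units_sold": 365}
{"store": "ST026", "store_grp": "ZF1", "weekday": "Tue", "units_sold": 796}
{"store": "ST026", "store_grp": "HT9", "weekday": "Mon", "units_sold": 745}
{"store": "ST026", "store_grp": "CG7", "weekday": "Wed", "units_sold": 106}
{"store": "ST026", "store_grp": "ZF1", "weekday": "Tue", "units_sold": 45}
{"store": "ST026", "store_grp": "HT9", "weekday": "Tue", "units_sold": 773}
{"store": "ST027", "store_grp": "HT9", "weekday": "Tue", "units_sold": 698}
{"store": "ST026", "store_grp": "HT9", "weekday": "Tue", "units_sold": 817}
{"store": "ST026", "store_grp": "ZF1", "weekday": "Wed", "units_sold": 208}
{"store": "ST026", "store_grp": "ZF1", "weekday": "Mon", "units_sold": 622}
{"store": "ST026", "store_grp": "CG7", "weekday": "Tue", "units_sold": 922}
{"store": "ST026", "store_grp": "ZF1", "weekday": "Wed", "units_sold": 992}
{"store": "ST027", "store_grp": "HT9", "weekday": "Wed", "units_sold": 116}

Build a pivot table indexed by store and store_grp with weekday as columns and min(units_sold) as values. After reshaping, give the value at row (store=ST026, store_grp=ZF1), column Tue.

45

Rows with store=ST026, store_grp=ZF1 and weekday=Tue: units_sold values are 737, 822, 796, 45.
min(737, 822, 796, 45) = 45.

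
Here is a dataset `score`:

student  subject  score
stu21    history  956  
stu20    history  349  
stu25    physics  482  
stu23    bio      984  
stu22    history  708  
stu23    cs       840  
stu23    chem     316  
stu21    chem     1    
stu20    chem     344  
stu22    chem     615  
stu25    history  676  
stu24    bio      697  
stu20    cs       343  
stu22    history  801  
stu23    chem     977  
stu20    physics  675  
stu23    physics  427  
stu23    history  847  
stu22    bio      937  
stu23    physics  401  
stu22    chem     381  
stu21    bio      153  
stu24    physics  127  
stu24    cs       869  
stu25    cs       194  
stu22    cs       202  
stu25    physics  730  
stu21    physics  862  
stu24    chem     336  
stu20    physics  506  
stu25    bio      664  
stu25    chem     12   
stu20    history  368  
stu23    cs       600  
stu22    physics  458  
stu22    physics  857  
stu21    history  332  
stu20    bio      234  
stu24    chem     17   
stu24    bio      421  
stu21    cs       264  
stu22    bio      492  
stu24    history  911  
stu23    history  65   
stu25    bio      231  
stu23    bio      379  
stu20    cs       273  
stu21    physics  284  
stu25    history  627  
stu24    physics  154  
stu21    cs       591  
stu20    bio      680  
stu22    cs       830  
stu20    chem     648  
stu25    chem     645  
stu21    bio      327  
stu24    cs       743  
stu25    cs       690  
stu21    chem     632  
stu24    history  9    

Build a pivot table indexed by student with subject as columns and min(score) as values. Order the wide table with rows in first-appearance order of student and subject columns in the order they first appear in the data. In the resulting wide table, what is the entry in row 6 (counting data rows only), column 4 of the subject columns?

With rows in first-appearance order of student, row 6 is student=stu24. subject columns in first-appearance order: history, physics, bio, cs, chem; column 4 is cs.
Long rows with student=stu24, subject=cs: min(869, 743) = 743.

743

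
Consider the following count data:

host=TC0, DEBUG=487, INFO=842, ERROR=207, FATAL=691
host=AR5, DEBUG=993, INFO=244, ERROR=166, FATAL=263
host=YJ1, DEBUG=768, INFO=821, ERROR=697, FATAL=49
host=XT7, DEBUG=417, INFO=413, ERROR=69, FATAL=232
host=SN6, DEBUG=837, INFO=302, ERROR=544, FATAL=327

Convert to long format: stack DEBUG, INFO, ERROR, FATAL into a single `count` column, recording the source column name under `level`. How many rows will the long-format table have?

20

5 host values × 4 melted columns = 20 rows.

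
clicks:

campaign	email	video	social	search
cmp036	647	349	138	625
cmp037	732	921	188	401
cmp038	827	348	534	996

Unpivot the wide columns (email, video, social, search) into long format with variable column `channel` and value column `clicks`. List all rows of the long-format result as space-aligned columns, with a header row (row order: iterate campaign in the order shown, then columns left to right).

Each (campaign, column) pair becomes one row: 3 × 4 = 12 rows.
For example, (cmp036, email) → clicks=647.

campaign  channel  clicks
cmp036    email    647   
cmp036    video    349   
cmp036    social   138   
cmp036    search   625   
cmp037    email    732   
cmp037    video    921   
cmp037    social   188   
cmp037    search   401   
cmp038    email    827   
cmp038    video    348   
cmp038    social   534   
cmp038    search   996   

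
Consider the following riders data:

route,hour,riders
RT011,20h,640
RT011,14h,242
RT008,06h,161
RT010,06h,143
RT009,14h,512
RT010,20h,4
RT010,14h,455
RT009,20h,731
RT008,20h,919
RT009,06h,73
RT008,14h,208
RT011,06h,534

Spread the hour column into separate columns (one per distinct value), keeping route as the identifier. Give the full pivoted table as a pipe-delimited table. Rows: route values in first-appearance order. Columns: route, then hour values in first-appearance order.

Columns: route plus the 3 distinct hour values (20h, 14h, 06h).
For example, row RT011 column 20h takes riders=640 from the long row (RT011, 20h).

| route | 20h | 14h | 06h |
| RT011 | 640 | 242 | 534 |
| RT008 | 919 | 208 | 161 |
| RT010 | 4 | 455 | 143 |
| RT009 | 731 | 512 | 73 |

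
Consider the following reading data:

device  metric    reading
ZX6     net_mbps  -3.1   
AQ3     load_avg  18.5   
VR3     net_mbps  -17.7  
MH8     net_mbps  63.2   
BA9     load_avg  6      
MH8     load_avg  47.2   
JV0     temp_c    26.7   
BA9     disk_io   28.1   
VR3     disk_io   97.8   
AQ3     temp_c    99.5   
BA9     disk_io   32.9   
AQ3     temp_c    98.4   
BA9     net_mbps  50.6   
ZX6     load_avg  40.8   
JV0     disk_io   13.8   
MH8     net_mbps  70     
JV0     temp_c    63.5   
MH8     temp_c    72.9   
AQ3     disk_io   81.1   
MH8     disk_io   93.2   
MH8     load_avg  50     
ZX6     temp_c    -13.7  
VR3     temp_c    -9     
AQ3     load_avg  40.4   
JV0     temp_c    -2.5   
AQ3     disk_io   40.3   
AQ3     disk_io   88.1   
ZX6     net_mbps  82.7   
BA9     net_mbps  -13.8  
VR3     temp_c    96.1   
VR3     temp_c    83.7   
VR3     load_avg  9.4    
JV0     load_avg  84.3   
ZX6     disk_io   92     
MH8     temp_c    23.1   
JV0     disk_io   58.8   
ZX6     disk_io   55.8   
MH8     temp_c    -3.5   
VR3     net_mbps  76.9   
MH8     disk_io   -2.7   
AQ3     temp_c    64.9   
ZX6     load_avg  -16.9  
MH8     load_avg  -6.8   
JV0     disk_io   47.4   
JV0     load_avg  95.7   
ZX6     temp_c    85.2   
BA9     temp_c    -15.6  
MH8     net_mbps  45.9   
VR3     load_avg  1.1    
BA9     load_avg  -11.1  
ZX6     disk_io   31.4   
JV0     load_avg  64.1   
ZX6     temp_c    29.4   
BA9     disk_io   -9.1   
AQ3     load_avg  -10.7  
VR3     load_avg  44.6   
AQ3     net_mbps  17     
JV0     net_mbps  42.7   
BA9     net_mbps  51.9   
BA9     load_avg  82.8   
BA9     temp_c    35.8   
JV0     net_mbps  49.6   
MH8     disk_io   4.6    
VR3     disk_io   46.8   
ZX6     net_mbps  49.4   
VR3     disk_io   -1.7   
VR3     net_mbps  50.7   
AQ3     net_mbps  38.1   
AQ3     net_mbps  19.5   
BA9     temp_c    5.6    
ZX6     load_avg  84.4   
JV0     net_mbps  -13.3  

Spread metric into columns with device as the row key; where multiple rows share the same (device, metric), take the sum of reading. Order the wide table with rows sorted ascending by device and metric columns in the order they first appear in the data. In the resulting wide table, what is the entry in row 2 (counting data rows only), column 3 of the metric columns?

With rows sorted ascending by device, row 2 is device=BA9. metric columns in first-appearance order: net_mbps, load_avg, temp_c, disk_io; column 3 is temp_c.
Long rows with device=BA9, metric=temp_c: -15.6 + 35.8 + 5.6 = 25.8.

25.8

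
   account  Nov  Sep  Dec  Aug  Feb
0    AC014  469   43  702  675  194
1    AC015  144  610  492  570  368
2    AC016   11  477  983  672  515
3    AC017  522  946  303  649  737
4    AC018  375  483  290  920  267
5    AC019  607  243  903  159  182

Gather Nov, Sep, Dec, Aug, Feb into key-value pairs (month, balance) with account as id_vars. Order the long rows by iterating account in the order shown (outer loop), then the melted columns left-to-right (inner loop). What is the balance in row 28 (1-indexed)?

30 rows total (6 × 5). Row 28: index ⌊(28-1)/5⌋ = 5 into account → AC019; (28-1) mod 5 = 2 into the melted columns → Dec.
So row 28 is (AC019, Dec, 903); balance = 903.

903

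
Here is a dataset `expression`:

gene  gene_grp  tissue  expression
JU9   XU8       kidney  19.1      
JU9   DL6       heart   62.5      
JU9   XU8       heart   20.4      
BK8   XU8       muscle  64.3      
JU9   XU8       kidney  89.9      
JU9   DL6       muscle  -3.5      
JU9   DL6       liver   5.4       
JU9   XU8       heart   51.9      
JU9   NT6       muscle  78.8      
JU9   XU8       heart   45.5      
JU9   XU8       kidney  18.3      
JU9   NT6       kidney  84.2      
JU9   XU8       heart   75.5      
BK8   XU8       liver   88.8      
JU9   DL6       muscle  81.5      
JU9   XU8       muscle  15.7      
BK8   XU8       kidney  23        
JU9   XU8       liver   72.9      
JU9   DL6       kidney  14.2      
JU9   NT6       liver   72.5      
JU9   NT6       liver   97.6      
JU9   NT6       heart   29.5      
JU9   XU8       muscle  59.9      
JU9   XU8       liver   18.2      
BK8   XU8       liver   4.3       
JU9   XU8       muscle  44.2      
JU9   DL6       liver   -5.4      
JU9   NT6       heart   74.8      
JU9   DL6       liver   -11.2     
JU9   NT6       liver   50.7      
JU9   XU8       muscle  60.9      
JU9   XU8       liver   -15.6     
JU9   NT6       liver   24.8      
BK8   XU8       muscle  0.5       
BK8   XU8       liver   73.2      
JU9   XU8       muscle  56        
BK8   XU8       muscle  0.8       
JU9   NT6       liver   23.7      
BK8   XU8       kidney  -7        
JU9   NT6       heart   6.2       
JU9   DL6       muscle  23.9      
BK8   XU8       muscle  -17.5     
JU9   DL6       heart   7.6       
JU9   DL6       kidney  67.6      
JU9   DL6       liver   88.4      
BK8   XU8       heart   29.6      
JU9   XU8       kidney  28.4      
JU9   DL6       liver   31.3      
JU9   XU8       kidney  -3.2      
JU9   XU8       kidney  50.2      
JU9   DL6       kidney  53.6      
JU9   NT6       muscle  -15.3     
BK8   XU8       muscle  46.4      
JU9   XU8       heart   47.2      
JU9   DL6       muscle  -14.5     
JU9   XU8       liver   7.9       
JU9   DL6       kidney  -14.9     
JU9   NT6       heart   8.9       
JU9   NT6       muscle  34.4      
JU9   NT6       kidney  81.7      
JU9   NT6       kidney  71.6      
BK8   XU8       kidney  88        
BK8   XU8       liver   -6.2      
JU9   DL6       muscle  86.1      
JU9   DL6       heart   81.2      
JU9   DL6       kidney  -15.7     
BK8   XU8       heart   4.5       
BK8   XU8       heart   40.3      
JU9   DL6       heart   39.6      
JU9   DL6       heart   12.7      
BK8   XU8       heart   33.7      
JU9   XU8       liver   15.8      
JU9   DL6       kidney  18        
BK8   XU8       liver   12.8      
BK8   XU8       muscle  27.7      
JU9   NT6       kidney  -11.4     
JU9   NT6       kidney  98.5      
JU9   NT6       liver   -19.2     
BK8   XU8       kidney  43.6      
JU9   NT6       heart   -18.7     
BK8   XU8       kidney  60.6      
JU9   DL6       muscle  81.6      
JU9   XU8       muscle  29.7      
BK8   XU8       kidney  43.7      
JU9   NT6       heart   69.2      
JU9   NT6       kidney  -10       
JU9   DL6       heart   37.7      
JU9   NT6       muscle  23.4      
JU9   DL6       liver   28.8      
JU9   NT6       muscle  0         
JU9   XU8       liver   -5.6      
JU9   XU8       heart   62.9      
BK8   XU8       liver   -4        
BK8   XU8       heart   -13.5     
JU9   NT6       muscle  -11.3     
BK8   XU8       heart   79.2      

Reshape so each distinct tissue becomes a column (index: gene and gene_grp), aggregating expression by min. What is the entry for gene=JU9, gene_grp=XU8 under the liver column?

-15.6

Rows with gene=JU9, gene_grp=XU8 and tissue=liver: expression values are 72.9, 18.2, -15.6, 7.9, 15.8, -5.6.
min(72.9, 18.2, -15.6, 7.9, 15.8, -5.6) = -15.6.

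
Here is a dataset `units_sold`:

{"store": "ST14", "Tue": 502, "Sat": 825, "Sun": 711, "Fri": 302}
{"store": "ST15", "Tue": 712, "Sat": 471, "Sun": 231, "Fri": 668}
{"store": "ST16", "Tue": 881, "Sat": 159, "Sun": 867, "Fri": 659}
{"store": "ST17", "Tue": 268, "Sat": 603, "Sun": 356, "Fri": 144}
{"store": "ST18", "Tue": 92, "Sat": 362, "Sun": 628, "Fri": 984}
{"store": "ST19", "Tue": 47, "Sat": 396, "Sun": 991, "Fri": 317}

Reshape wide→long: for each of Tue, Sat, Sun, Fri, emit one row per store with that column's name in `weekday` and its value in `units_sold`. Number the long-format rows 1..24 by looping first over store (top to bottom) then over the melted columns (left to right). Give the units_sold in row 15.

24 rows total (6 × 4). Row 15: index ⌊(15-1)/4⌋ = 3 into store → ST17; (15-1) mod 4 = 2 into the melted columns → Sun.
So row 15 is (ST17, Sun, 356); units_sold = 356.

356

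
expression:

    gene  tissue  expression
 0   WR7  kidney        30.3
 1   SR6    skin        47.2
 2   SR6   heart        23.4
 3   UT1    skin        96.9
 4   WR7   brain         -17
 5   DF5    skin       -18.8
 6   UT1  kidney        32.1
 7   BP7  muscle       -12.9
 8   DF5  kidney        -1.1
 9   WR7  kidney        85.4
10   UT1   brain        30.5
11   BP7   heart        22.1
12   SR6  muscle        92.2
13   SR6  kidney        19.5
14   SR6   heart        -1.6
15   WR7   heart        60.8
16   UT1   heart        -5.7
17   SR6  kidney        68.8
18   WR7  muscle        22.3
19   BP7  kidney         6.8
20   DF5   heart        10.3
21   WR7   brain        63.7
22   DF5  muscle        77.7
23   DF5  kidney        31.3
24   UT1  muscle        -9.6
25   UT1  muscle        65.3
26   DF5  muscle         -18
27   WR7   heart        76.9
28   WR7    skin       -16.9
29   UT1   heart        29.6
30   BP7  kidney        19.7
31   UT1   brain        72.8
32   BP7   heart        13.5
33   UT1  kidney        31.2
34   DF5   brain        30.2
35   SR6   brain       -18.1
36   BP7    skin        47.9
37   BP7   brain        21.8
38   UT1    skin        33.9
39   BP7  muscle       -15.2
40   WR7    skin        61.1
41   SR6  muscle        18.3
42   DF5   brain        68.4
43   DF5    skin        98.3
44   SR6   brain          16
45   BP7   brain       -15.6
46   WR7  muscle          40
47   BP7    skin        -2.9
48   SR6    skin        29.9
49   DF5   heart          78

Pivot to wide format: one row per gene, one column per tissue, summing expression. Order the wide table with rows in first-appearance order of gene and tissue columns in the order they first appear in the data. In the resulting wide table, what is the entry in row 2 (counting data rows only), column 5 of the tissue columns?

110.5

With rows in first-appearance order of gene, row 2 is gene=SR6. tissue columns in first-appearance order: kidney, skin, heart, brain, muscle; column 5 is muscle.
Long rows with gene=SR6, tissue=muscle: 92.2 + 18.3 = 110.5.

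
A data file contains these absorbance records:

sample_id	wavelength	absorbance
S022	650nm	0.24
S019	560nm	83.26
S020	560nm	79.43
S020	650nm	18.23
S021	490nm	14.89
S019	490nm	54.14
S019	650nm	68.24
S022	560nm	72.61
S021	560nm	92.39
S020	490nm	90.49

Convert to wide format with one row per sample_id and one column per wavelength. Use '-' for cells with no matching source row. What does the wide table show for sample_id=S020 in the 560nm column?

The long row with sample_id=S020, wavelength=560nm has absorbance=79.43.

79.43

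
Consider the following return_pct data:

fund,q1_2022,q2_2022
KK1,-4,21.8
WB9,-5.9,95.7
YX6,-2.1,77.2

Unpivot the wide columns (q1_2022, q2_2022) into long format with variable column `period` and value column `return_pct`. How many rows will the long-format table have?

3 fund values × 2 melted columns = 6 rows.

6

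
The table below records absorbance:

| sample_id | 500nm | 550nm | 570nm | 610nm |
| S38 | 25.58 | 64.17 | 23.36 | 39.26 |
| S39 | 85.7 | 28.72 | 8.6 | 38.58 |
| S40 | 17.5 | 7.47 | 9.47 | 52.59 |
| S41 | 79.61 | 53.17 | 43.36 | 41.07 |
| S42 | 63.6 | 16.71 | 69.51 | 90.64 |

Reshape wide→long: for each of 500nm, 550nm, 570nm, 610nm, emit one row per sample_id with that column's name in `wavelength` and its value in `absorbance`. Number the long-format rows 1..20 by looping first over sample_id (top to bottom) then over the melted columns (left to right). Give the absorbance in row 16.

20 rows total (5 × 4). Row 16: index ⌊(16-1)/4⌋ = 3 into sample_id → S41; (16-1) mod 4 = 3 into the melted columns → 610nm.
So row 16 is (S41, 610nm, 41.07); absorbance = 41.07.

41.07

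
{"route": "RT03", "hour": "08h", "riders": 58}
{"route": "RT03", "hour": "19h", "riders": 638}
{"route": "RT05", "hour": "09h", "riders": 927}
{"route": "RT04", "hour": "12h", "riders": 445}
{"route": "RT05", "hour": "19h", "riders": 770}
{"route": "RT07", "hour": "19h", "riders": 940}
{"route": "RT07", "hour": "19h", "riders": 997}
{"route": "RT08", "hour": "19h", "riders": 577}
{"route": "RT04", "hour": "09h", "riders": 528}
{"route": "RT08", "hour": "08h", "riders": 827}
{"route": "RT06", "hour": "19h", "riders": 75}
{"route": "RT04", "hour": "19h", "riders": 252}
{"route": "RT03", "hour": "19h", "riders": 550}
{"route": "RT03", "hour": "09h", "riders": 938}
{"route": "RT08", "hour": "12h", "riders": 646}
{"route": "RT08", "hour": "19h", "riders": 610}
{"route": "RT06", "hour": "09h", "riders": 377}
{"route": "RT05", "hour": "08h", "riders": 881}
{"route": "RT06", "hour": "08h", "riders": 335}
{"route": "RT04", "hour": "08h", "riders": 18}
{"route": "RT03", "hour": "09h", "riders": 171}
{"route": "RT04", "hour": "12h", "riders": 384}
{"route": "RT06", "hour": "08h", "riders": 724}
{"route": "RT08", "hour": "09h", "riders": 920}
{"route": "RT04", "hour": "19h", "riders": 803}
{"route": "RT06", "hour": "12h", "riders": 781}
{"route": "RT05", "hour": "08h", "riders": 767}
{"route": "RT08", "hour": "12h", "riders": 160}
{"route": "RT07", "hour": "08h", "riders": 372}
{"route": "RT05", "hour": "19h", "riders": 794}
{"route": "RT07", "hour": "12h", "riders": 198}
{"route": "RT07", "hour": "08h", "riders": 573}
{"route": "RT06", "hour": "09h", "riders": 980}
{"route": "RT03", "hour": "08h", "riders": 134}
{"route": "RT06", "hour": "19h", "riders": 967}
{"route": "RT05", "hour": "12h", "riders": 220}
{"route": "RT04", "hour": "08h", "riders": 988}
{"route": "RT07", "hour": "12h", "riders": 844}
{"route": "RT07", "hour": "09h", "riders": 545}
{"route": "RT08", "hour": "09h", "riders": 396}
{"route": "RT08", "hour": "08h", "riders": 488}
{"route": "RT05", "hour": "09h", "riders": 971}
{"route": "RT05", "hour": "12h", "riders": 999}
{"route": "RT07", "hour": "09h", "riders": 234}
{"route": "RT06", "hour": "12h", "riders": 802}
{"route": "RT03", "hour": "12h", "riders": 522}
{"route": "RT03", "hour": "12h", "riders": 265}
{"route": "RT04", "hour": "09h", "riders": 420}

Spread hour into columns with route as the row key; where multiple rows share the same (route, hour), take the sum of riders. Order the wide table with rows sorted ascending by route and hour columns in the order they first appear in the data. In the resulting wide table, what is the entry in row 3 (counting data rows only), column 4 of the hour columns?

With rows sorted ascending by route, row 3 is route=RT05. hour columns in first-appearance order: 08h, 19h, 09h, 12h; column 4 is 12h.
Long rows with route=RT05, hour=12h: 220 + 999 = 1219.

1219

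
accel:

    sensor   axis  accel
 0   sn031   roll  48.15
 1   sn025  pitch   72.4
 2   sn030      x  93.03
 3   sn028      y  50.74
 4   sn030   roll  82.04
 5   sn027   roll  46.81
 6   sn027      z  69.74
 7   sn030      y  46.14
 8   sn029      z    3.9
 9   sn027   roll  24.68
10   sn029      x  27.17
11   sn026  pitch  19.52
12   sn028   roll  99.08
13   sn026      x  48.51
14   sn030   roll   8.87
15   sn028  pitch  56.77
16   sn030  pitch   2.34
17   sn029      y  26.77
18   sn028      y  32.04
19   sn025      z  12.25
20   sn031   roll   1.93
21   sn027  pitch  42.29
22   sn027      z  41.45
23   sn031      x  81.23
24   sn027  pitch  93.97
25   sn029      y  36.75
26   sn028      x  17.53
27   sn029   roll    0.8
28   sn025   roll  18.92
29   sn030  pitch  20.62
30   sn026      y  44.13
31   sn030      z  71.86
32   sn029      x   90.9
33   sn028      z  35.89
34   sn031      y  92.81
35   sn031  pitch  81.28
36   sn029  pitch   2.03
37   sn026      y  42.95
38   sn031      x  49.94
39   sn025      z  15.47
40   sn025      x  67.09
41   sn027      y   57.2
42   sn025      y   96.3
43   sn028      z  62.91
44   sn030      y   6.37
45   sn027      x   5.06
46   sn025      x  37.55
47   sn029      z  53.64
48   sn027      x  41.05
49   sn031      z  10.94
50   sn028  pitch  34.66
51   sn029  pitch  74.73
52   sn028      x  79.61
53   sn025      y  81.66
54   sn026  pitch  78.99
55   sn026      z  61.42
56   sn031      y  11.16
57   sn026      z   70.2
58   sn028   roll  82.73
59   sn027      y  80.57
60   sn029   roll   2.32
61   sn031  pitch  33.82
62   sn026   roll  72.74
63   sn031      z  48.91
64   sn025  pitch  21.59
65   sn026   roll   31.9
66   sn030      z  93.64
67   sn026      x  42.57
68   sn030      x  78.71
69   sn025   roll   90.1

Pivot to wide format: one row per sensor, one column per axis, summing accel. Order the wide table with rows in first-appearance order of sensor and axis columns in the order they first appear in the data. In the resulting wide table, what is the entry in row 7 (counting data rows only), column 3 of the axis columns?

91.08

With rows in first-appearance order of sensor, row 7 is sensor=sn026. axis columns in first-appearance order: roll, pitch, x, y, z; column 3 is x.
Long rows with sensor=sn026, axis=x: 48.51 + 42.57 = 91.08.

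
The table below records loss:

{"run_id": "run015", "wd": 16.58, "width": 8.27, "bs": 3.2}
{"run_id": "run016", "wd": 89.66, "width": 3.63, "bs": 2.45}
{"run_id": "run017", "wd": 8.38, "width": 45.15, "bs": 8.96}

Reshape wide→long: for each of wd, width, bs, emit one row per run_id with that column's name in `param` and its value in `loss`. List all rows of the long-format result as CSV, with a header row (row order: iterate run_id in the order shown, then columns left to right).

Each (run_id, column) pair becomes one row: 3 × 3 = 9 rows.
For example, (run015, wd) → loss=16.58.

run_id,param,loss
run015,wd,16.58
run015,width,8.27
run015,bs,3.2
run016,wd,89.66
run016,width,3.63
run016,bs,2.45
run017,wd,8.38
run017,width,45.15
run017,bs,8.96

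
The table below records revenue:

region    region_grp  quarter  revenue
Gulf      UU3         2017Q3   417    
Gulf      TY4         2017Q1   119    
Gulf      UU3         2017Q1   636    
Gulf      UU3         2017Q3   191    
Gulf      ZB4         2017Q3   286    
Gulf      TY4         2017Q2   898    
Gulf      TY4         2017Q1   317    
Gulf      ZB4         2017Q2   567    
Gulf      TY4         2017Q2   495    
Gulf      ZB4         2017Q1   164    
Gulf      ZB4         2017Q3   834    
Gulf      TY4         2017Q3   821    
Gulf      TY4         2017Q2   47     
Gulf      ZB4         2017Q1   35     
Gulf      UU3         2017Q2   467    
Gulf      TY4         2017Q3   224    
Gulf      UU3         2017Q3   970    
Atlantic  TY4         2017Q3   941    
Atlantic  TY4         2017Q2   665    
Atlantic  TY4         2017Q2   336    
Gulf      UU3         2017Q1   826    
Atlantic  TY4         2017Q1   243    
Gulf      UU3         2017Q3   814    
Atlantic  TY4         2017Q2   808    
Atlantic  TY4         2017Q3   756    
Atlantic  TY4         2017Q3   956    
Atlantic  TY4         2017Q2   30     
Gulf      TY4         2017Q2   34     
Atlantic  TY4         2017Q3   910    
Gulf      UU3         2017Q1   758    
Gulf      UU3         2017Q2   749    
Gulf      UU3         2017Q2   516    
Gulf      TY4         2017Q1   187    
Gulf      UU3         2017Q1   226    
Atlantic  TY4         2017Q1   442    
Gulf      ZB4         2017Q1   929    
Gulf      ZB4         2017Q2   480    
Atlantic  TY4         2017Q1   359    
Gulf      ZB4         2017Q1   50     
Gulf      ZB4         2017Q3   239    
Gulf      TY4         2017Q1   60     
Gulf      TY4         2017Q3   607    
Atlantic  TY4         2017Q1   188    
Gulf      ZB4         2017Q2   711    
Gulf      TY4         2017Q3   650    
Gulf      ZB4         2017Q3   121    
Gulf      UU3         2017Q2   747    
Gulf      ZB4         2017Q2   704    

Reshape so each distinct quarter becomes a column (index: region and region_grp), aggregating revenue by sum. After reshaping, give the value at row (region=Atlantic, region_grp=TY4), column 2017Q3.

Rows with region=Atlantic, region_grp=TY4 and quarter=2017Q3: revenue values are 941, 756, 956, 910.
941 + 756 + 956 + 910 = 3563.

3563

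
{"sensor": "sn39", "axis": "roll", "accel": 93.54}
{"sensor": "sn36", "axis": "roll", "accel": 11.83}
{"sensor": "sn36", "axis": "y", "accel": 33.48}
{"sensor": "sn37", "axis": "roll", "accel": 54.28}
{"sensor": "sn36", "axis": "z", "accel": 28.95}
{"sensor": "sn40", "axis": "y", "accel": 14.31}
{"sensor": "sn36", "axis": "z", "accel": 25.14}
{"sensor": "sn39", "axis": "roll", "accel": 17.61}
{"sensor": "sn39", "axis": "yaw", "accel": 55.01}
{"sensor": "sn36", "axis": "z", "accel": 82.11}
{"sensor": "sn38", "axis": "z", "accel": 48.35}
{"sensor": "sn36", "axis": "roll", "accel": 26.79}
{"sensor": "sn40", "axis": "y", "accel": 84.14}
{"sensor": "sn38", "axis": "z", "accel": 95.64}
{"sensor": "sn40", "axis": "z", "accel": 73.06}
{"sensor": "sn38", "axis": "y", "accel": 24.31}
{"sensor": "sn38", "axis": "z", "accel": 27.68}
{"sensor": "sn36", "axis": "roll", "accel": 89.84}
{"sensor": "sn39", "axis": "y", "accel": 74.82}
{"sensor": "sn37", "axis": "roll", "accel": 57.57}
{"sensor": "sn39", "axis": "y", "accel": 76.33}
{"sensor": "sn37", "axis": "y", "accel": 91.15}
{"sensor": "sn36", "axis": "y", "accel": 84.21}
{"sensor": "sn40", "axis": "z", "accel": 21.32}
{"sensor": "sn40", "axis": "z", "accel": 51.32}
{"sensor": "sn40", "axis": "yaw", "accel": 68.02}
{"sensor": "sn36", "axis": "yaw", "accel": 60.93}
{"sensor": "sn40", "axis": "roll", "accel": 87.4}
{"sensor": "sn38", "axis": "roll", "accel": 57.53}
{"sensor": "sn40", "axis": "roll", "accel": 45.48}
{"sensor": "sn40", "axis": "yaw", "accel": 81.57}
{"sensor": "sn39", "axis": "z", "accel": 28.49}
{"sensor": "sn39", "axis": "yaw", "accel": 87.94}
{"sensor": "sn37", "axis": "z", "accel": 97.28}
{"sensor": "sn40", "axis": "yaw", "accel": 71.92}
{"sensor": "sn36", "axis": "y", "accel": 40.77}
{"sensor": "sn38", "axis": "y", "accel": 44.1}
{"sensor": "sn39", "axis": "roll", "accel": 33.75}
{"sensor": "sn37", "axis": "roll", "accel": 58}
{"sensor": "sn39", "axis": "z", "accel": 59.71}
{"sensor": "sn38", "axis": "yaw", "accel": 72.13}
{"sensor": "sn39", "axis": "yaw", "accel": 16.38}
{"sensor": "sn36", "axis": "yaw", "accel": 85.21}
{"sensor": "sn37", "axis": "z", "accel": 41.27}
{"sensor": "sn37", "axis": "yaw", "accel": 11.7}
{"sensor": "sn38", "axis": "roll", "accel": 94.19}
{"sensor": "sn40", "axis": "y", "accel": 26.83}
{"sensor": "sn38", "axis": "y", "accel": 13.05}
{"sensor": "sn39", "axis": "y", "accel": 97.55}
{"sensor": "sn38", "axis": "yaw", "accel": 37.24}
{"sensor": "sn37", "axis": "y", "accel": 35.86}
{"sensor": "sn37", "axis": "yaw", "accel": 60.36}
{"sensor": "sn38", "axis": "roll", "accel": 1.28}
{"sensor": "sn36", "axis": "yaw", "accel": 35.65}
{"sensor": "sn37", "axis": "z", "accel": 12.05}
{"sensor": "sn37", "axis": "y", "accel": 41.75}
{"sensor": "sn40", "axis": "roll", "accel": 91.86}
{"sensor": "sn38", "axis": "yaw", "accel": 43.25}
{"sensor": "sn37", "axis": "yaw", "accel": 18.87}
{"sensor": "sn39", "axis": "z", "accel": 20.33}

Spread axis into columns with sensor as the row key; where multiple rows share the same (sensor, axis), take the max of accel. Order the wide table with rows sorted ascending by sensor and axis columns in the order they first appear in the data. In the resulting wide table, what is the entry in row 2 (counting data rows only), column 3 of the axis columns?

With rows sorted ascending by sensor, row 2 is sensor=sn37. axis columns in first-appearance order: roll, y, z, yaw; column 3 is z.
Long rows with sensor=sn37, axis=z: max(97.28, 41.27, 12.05) = 97.28.

97.28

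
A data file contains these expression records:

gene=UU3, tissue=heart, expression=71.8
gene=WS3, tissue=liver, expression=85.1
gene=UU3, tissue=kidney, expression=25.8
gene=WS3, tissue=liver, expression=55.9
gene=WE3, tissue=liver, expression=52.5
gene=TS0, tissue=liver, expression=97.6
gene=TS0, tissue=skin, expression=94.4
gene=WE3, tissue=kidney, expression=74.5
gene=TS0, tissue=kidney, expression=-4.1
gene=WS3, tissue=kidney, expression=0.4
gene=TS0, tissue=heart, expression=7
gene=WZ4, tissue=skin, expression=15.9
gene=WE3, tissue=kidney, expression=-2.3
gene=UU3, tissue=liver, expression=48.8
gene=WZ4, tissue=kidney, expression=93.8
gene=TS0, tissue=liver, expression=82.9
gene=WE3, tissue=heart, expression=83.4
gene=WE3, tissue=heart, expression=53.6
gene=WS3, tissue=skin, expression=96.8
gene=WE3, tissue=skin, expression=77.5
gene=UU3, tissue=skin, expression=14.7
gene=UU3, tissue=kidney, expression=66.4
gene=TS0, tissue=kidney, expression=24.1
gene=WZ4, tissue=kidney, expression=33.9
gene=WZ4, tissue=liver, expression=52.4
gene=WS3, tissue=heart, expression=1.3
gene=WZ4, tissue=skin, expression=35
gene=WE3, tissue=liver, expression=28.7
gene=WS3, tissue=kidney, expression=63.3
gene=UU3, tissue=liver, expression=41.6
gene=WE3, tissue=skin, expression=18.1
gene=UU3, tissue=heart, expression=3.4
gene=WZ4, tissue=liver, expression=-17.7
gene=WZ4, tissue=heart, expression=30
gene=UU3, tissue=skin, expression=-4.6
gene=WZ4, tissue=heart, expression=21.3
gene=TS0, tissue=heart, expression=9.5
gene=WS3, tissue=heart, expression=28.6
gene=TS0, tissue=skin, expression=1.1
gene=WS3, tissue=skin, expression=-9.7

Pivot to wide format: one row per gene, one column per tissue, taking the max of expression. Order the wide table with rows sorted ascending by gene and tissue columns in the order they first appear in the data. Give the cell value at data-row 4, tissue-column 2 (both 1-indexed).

With rows sorted ascending by gene, row 4 is gene=WS3. tissue columns in first-appearance order: heart, liver, kidney, skin; column 2 is liver.
Long rows with gene=WS3, tissue=liver: max(85.1, 55.9) = 85.1.

85.1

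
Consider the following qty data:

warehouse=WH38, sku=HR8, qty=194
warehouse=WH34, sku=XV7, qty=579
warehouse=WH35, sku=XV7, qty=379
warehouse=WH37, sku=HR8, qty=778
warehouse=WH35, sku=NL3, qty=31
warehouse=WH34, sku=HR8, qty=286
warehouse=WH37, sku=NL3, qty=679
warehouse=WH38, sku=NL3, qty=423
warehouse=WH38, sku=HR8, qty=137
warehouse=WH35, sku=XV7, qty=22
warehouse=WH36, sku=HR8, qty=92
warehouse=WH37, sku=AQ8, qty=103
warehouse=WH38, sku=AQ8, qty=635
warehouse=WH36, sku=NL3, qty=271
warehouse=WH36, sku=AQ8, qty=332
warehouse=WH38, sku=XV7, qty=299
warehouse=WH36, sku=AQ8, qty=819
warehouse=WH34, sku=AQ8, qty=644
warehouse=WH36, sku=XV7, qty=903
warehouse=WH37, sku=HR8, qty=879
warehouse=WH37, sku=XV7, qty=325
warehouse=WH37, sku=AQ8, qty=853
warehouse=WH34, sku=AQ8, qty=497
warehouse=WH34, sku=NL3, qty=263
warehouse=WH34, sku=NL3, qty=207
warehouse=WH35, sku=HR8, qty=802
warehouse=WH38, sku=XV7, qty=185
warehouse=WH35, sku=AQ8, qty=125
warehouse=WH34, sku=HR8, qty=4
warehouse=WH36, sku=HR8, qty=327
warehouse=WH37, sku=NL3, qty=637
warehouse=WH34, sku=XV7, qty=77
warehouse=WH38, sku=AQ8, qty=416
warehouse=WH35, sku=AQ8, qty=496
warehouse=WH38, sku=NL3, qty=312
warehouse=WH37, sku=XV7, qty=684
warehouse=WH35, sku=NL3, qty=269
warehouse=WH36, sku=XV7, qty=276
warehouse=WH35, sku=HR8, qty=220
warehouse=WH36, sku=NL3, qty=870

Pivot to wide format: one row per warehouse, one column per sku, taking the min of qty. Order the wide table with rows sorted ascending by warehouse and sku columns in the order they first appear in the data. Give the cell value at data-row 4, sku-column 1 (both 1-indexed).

778

With rows sorted ascending by warehouse, row 4 is warehouse=WH37. sku columns in first-appearance order: HR8, XV7, NL3, AQ8; column 1 is HR8.
Long rows with warehouse=WH37, sku=HR8: min(778, 879) = 778.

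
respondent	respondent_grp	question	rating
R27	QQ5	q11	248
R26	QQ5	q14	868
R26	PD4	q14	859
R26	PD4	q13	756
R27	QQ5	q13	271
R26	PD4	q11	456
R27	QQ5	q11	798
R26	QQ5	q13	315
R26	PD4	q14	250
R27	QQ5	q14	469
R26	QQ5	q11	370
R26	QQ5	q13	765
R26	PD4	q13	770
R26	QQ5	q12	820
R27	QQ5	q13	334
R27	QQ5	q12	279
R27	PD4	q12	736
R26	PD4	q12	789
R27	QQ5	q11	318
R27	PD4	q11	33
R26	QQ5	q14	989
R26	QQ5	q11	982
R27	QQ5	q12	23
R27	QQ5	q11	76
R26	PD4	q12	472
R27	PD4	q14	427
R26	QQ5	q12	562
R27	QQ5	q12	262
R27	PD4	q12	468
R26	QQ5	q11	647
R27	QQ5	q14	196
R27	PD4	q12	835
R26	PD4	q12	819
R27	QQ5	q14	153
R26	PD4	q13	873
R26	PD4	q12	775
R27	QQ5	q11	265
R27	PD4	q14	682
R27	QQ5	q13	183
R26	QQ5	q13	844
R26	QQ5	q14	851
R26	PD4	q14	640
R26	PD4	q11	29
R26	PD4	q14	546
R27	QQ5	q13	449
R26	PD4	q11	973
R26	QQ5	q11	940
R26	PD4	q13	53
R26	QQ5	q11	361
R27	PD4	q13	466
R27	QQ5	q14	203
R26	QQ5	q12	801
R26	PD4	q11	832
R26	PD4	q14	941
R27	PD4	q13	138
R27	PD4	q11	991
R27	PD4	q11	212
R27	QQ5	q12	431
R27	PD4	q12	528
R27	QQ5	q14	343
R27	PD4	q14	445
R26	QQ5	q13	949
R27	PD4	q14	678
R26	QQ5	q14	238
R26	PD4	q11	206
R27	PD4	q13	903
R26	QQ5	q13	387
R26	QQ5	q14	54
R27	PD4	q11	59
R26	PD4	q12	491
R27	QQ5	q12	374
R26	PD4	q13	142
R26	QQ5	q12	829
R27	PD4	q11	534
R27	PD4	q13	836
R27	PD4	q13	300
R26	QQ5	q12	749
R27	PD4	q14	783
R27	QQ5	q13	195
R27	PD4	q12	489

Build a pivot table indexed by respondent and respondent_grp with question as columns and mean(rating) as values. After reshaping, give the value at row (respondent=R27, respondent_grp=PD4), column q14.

603

Rows with respondent=R27, respondent_grp=PD4 and question=q14: rating values are 427, 682, 445, 678, 783.
(427 + 682 + 445 + 678 + 783) / 5 = 603.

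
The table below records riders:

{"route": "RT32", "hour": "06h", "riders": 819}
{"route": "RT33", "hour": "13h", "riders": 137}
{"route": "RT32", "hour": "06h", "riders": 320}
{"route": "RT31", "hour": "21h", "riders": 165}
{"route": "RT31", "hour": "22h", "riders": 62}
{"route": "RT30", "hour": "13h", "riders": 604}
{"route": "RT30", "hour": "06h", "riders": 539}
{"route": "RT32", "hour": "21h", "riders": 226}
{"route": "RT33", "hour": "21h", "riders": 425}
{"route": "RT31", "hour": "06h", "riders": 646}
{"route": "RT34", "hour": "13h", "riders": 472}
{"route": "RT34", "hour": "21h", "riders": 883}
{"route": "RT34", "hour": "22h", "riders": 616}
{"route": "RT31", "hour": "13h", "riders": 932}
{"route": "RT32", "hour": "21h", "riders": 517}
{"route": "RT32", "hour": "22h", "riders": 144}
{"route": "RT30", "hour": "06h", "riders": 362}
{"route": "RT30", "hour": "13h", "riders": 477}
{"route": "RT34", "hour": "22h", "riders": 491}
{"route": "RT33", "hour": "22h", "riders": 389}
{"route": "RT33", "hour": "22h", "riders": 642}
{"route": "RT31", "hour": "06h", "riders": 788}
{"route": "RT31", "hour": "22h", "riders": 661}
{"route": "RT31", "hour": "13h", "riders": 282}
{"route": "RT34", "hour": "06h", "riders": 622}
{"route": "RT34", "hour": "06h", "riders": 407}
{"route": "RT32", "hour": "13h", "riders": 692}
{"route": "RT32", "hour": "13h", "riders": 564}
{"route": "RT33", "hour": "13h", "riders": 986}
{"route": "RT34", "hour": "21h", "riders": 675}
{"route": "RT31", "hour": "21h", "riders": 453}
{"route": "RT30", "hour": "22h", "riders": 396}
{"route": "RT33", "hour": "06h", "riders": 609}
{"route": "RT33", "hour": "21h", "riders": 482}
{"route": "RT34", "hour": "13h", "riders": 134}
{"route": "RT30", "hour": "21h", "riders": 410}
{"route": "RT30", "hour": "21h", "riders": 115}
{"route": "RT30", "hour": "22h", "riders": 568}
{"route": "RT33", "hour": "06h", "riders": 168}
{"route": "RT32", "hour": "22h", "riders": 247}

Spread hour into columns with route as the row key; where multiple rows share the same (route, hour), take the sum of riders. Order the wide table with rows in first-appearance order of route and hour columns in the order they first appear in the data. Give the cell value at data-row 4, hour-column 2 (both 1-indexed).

1081

With rows in first-appearance order of route, row 4 is route=RT30. hour columns in first-appearance order: 06h, 13h, 21h, 22h; column 2 is 13h.
Long rows with route=RT30, hour=13h: 604 + 477 = 1081.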